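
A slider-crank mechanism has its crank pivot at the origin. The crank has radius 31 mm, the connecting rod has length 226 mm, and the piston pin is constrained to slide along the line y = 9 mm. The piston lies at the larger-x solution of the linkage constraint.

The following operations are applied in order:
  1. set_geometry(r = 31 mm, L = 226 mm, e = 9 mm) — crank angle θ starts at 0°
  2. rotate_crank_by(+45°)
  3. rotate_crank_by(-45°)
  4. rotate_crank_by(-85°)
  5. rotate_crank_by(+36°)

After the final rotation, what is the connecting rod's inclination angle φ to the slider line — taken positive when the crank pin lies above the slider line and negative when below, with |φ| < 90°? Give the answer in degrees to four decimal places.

-8.2415

set_geometry: r = 31 mm, L = 226 mm, e = 9 mm; θ ← 0°
rotate_crank_by(+45°): θ ← 0° +45° = 45°
rotate_crank_by(-45°): θ ← 45° -45° = 0°
rotate_crank_by(-85°): θ ← 0° -85° = -85°
rotate_crank_by(+36°): θ ← -85° +36° = -49°
crank pin P = (r cos θ, r sin θ) = (20.337830, -23.395997)
h = r sin θ − e = -23.395997 − 9 = -32.395997
sin φ = h / L = -32.395997 / 226 = -0.14334512
φ = arcsin(-0.14334512) = -8.241460°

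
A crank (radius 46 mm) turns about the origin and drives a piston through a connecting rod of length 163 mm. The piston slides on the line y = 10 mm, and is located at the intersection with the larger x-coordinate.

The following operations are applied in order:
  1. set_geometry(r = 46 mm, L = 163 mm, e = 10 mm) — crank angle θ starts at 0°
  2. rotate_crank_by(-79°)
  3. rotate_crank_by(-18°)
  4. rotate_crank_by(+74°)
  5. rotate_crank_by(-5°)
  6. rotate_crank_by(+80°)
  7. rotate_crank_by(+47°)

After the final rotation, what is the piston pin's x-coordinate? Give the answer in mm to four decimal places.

set_geometry: r = 46 mm, L = 163 mm, e = 10 mm; θ ← 0°
rotate_crank_by(-79°): θ ← 0° -79° = -79°
rotate_crank_by(-18°): θ ← -79° -18° = -97°
rotate_crank_by(+74°): θ ← -97° +74° = -23°
rotate_crank_by(-5°): θ ← -23° -5° = -28°
rotate_crank_by(+80°): θ ← -28° +80° = 52°
rotate_crank_by(+47°): θ ← 52° +47° = 99°
crank pin P = (r cos θ, r sin θ) = (-7.195985, 45.433664)
h = r sin θ − e = 45.433664 − 10 = 35.433664
x = r cos θ + √(L² − h²) = -7.195985 + √(26569.0 − 1255.5445) = -7.195985 + 159.102029 = 151.906043

151.9060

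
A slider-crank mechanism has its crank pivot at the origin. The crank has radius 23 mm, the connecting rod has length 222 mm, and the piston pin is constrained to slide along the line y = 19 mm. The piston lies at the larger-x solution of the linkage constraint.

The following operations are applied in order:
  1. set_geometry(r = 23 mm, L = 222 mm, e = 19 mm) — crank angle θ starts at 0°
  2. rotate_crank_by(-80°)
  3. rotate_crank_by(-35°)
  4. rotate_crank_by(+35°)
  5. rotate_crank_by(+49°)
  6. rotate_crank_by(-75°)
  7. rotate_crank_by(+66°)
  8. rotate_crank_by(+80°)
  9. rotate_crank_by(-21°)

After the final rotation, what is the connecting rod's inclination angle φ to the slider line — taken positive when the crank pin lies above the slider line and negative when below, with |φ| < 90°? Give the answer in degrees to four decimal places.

set_geometry: r = 23 mm, L = 222 mm, e = 19 mm; θ ← 0°
rotate_crank_by(-80°): θ ← 0° -80° = -80°
rotate_crank_by(-35°): θ ← -80° -35° = -115°
rotate_crank_by(+35°): θ ← -115° +35° = -80°
rotate_crank_by(+49°): θ ← -80° +49° = -31°
rotate_crank_by(-75°): θ ← -31° -75° = -106°
rotate_crank_by(+66°): θ ← -106° +66° = -40°
rotate_crank_by(+80°): θ ← -40° +80° = 40°
rotate_crank_by(-21°): θ ← 40° -21° = 19°
crank pin P = (r cos θ, r sin θ) = (21.746927, 7.488068)
h = r sin θ − e = 7.488068 − 19 = -11.511932
sin φ = h / L = -11.511932 / 222 = -0.05185555
φ = arcsin(-0.05185555) = -2.972437°

-2.9724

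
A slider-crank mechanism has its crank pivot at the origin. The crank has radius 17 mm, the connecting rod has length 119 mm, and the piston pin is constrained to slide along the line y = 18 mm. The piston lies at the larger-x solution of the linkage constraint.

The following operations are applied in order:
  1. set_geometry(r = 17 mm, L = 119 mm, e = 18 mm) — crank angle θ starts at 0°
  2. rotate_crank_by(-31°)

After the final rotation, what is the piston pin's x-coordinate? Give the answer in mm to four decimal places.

set_geometry: r = 17 mm, L = 119 mm, e = 18 mm; θ ← 0°
rotate_crank_by(-31°): θ ← 0° -31° = -31°
crank pin P = (r cos θ, r sin θ) = (14.571844, -8.755647)
h = r sin θ − e = -8.755647 − 18 = -26.755647
x = r cos θ + √(L² − h²) = 14.571844 + √(14161.0 − 715.8647) = 14.571844 + 115.953160 = 130.525004

130.5250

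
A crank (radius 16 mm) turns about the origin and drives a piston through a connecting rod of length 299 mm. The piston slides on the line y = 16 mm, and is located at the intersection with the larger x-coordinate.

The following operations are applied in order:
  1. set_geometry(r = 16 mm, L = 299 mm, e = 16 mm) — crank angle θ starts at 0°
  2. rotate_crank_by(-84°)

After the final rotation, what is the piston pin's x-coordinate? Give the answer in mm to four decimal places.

set_geometry: r = 16 mm, L = 299 mm, e = 16 mm; θ ← 0°
rotate_crank_by(-84°): θ ← 0° -84° = -84°
crank pin P = (r cos θ, r sin θ) = (1.672455, -15.912350)
h = r sin θ − e = -15.912350 − 16 = -31.912350
x = r cos θ + √(L² − h²) = 1.672455 + √(89401.0 − 1018.3981) = 1.672455 + 297.292115 = 298.964571

298.9646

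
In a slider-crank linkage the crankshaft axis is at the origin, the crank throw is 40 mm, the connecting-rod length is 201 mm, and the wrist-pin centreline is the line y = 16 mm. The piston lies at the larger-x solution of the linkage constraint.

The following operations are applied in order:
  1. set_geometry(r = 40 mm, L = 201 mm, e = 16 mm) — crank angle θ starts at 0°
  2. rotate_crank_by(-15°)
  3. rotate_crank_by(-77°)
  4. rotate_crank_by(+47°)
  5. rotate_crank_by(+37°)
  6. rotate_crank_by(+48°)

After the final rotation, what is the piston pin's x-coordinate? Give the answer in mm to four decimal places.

set_geometry: r = 40 mm, L = 201 mm, e = 16 mm; θ ← 0°
rotate_crank_by(-15°): θ ← 0° -15° = -15°
rotate_crank_by(-77°): θ ← -15° -77° = -92°
rotate_crank_by(+47°): θ ← -92° +47° = -45°
rotate_crank_by(+37°): θ ← -45° +37° = -8°
rotate_crank_by(+48°): θ ← -8° +48° = 40°
crank pin P = (r cos θ, r sin θ) = (30.641778, 25.711504)
h = r sin θ − e = 25.711504 − 16 = 9.711504
x = r cos θ + √(L² − h²) = 30.641778 + √(40401.0 − 94.3133) = 30.641778 + 200.765253 = 231.407030

231.4070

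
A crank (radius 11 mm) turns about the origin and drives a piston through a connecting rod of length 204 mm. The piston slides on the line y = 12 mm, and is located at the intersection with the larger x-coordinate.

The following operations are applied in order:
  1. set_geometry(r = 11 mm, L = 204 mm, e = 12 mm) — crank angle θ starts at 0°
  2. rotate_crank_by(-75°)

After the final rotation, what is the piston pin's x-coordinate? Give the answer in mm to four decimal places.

set_geometry: r = 11 mm, L = 204 mm, e = 12 mm; θ ← 0°
rotate_crank_by(-75°): θ ← 0° -75° = -75°
crank pin P = (r cos θ, r sin θ) = (2.847009, -10.625184)
h = r sin θ − e = -10.625184 − 12 = -22.625184
x = r cos θ + √(L² − h²) = 2.847009 + √(41616.0 − 511.8990) = 2.847009 + 202.741464 = 205.588473

205.5885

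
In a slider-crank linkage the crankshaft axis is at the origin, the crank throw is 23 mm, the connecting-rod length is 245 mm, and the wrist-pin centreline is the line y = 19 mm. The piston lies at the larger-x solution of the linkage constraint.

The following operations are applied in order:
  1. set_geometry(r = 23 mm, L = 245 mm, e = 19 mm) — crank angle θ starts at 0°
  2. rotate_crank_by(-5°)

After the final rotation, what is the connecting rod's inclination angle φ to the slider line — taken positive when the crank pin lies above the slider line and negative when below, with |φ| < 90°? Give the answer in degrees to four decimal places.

-4.9182

set_geometry: r = 23 mm, L = 245 mm, e = 19 mm; θ ← 0°
rotate_crank_by(-5°): θ ← 0° -5° = -5°
crank pin P = (r cos θ, r sin θ) = (22.912478, -2.004582)
h = r sin θ − e = -2.004582 − 19 = -21.004582
sin φ = h / L = -21.004582 / 245 = -0.08573299
φ = arcsin(-0.08573299) = -4.918176°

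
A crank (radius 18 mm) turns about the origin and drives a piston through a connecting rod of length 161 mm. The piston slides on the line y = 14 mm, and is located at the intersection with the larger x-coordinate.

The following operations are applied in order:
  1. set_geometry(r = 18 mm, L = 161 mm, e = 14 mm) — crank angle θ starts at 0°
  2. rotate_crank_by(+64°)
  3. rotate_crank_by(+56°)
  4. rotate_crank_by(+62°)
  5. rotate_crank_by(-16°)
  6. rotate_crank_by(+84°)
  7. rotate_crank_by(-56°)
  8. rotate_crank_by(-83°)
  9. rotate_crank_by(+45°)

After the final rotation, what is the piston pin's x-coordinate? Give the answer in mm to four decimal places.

set_geometry: r = 18 mm, L = 161 mm, e = 14 mm; θ ← 0°
rotate_crank_by(+64°): θ ← 0° +64° = 64°
rotate_crank_by(+56°): θ ← 64° +56° = 120°
rotate_crank_by(+62°): θ ← 120° +62° = 182°
rotate_crank_by(-16°): θ ← 182° -16° = 166°
rotate_crank_by(+84°): θ ← 166° +84° = 250°
rotate_crank_by(-56°): θ ← 250° -56° = 194°
rotate_crank_by(-83°): θ ← 194° -83° = 111°
rotate_crank_by(+45°): θ ← 111° +45° = 156°
crank pin P = (r cos θ, r sin θ) = (-16.443818, 7.321260)
h = r sin θ − e = 7.321260 − 14 = -6.678740
x = r cos θ + √(L² − h²) = -16.443818 + √(25921.0 − 44.6056) = -16.443818 + 160.861414 = 144.417595

144.4176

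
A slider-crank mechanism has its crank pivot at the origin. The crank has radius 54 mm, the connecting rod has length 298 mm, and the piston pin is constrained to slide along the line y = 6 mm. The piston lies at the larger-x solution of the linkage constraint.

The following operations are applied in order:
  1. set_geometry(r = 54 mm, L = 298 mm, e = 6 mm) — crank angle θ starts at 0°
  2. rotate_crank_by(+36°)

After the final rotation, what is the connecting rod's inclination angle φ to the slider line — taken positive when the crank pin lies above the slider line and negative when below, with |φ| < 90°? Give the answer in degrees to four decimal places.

4.9552

set_geometry: r = 54 mm, L = 298 mm, e = 6 mm; θ ← 0°
rotate_crank_by(+36°): θ ← 0° +36° = 36°
crank pin P = (r cos θ, r sin θ) = (43.686918, 31.740404)
h = r sin θ − e = 31.740404 − 6 = 25.740404
sin φ = h / L = 25.740404 / 298 = 0.08637719
φ = arcsin(0.08637719) = 4.955224°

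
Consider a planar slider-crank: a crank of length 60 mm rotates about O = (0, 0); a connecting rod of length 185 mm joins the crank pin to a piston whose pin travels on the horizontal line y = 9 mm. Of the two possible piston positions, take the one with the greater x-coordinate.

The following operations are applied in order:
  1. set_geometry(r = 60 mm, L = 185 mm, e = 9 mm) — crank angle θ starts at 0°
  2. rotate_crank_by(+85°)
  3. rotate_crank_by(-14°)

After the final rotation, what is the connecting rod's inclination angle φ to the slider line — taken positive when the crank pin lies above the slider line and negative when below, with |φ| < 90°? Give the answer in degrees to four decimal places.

set_geometry: r = 60 mm, L = 185 mm, e = 9 mm; θ ← 0°
rotate_crank_by(+85°): θ ← 0° +85° = 85°
rotate_crank_by(-14°): θ ← 85° -14° = 71°
crank pin P = (r cos θ, r sin θ) = (19.534089, 56.731115)
h = r sin θ − e = 56.731115 − 9 = 47.731115
sin φ = h / L = 47.731115 / 185 = 0.25800602
φ = arcsin(0.25800602) = 14.951780°

14.9518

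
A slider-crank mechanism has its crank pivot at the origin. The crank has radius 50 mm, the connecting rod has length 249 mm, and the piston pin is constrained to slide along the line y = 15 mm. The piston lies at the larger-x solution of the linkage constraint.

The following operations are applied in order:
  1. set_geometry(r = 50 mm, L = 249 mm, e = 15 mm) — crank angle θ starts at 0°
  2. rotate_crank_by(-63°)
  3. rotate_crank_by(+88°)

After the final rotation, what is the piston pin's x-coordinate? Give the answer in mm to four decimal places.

set_geometry: r = 50 mm, L = 249 mm, e = 15 mm; θ ← 0°
rotate_crank_by(-63°): θ ← 0° -63° = -63°
rotate_crank_by(+88°): θ ← -63° +88° = 25°
crank pin P = (r cos θ, r sin θ) = (45.315389, 21.130913)
h = r sin θ − e = 21.130913 − 15 = 6.130913
x = r cos θ + √(L² − h²) = 45.315389 + √(62001.0 − 37.5881) = 45.315389 + 248.924510 = 294.239900

294.2399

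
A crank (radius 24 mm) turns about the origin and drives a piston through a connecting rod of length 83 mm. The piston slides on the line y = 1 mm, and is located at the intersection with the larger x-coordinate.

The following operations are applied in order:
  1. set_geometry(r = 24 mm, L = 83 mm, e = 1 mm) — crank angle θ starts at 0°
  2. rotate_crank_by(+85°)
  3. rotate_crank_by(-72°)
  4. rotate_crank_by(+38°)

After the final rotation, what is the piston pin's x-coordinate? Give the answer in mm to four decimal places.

96.2050

set_geometry: r = 24 mm, L = 83 mm, e = 1 mm; θ ← 0°
rotate_crank_by(+85°): θ ← 0° +85° = 85°
rotate_crank_by(-72°): θ ← 85° -72° = 13°
rotate_crank_by(+38°): θ ← 13° +38° = 51°
crank pin P = (r cos θ, r sin θ) = (15.103689, 18.651503)
h = r sin θ − e = 18.651503 − 1 = 17.651503
x = r cos θ + √(L² − h²) = 15.103689 + √(6889.0 − 311.5756) = 15.103689 + 81.101322 = 96.205011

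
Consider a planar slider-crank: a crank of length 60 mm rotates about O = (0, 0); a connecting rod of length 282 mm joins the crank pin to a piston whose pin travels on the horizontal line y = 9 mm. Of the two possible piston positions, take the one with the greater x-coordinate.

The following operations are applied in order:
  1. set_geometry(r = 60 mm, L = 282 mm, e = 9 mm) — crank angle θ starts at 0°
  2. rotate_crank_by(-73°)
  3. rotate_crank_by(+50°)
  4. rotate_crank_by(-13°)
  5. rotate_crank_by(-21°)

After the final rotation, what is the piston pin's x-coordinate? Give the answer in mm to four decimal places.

308.3686

set_geometry: r = 60 mm, L = 282 mm, e = 9 mm; θ ← 0°
rotate_crank_by(-73°): θ ← 0° -73° = -73°
rotate_crank_by(+50°): θ ← -73° +50° = -23°
rotate_crank_by(-13°): θ ← -23° -13° = -36°
rotate_crank_by(-21°): θ ← -36° -21° = -57°
crank pin P = (r cos θ, r sin θ) = (32.678342, -50.320234)
h = r sin θ − e = -50.320234 − 9 = -59.320234
x = r cos θ + √(L² − h²) = 32.678342 + √(79524.0 − 3518.8902) = 32.678342 + 275.690243 = 308.368585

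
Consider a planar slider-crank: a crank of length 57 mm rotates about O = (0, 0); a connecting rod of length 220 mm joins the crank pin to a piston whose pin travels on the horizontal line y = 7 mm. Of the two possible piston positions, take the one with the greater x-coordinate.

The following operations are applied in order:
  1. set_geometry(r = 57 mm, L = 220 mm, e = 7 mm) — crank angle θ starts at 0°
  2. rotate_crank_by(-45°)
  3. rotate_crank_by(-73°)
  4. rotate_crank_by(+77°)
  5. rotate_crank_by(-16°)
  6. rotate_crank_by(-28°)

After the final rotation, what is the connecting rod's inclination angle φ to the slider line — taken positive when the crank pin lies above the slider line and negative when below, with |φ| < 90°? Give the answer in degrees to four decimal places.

set_geometry: r = 57 mm, L = 220 mm, e = 7 mm; θ ← 0°
rotate_crank_by(-45°): θ ← 0° -45° = -45°
rotate_crank_by(-73°): θ ← -45° -73° = -118°
rotate_crank_by(+77°): θ ← -118° +77° = -41°
rotate_crank_by(-16°): θ ← -41° -16° = -57°
rotate_crank_by(-28°): θ ← -57° -28° = -85°
crank pin P = (r cos θ, r sin θ) = (4.967877, -56.783098)
h = r sin θ − e = -56.783098 − 7 = -63.783098
sin φ = h / L = -63.783098 / 220 = -0.28992317
φ = arcsin(-0.28992317) = -16.853356°

-16.8534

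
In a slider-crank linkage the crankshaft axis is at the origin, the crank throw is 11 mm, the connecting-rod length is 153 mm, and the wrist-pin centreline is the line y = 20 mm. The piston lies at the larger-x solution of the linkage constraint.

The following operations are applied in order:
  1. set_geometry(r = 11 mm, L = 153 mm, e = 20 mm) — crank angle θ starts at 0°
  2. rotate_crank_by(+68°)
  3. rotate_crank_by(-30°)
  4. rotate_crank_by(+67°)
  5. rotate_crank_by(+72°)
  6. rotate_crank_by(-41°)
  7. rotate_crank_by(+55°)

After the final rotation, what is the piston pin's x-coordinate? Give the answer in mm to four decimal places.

140.5977

set_geometry: r = 11 mm, L = 153 mm, e = 20 mm; θ ← 0°
rotate_crank_by(+68°): θ ← 0° +68° = 68°
rotate_crank_by(-30°): θ ← 68° -30° = 38°
rotate_crank_by(+67°): θ ← 38° +67° = 105°
rotate_crank_by(+72°): θ ← 105° +72° = 177°
rotate_crank_by(-41°): θ ← 177° -41° = 136°
rotate_crank_by(+55°): θ ← 136° +55° = 191°
crank pin P = (r cos θ, r sin θ) = (-10.797899, -2.098899)
h = r sin θ − e = -2.098899 − 20 = -22.098899
x = r cos θ + √(L² − h²) = -10.797899 + √(23409.0 − 488.3613) = -10.797899 + 151.395636 = 140.597737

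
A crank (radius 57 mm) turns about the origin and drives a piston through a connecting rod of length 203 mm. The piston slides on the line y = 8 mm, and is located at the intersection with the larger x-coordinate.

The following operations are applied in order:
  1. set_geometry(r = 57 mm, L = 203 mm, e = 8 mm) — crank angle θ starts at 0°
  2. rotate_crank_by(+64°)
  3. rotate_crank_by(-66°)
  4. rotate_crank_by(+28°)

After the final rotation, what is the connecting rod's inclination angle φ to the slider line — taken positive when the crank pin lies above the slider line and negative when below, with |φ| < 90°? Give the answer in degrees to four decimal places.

set_geometry: r = 57 mm, L = 203 mm, e = 8 mm; θ ← 0°
rotate_crank_by(+64°): θ ← 0° +64° = 64°
rotate_crank_by(-66°): θ ← 64° -66° = -2°
rotate_crank_by(+28°): θ ← -2° +28° = 26°
crank pin P = (r cos θ, r sin θ) = (51.231261, 24.987155)
h = r sin θ − e = 24.987155 − 8 = 16.987155
sin φ = h / L = 16.987155 / 203 = 0.08368057
φ = arcsin(0.08368057) = 4.800157°

4.8002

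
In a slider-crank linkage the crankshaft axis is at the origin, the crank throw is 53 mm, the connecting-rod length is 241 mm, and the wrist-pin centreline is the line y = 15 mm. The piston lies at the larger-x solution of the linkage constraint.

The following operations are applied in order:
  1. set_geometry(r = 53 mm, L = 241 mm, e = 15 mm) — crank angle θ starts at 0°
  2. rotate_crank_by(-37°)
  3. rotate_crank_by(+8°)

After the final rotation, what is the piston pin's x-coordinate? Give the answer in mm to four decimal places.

283.8942

set_geometry: r = 53 mm, L = 241 mm, e = 15 mm; θ ← 0°
rotate_crank_by(-37°): θ ← 0° -37° = -37°
rotate_crank_by(+8°): θ ← -37° +8° = -29°
crank pin P = (r cos θ, r sin θ) = (46.354844, -25.694910)
h = r sin θ − e = -25.694910 − 15 = -40.694910
x = r cos θ + √(L² − h²) = 46.354844 + √(58081.0 − 1656.0757) = 46.354844 + 237.539311 = 283.894156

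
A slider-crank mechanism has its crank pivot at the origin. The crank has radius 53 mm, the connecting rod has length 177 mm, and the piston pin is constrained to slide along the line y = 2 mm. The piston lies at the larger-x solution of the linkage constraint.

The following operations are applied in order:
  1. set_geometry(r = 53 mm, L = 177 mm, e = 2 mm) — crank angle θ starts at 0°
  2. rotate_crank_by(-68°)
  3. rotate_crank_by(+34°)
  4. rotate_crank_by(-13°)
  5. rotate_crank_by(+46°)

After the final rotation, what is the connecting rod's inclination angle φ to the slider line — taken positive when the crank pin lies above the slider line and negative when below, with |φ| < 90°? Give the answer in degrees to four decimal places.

-0.9469

set_geometry: r = 53 mm, L = 177 mm, e = 2 mm; θ ← 0°
rotate_crank_by(-68°): θ ← 0° -68° = -68°
rotate_crank_by(+34°): θ ← -68° +34° = -34°
rotate_crank_by(-13°): θ ← -34° -13° = -47°
rotate_crank_by(+46°): θ ← -47° +46° = -1°
crank pin P = (r cos θ, r sin θ) = (52.991928, -0.924978)
h = r sin θ − e = -0.924978 − 2 = -2.924978
sin φ = h / L = -2.924978 / 177 = -0.01652530
φ = arcsin(-0.01652530) = -0.946873°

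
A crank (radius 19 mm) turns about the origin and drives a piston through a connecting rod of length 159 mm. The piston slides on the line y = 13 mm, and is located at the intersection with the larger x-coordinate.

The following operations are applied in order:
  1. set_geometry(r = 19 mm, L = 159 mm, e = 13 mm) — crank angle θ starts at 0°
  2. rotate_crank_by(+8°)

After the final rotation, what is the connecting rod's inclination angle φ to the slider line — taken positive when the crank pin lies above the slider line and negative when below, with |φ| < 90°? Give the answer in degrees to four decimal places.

set_geometry: r = 19 mm, L = 159 mm, e = 13 mm; θ ← 0°
rotate_crank_by(+8°): θ ← 0° +8° = 8°
crank pin P = (r cos θ, r sin θ) = (18.815093, 2.644289)
h = r sin θ − e = 2.644289 − 13 = -10.355711
sin φ = h / L = -10.355711 / 159 = -0.06513026
φ = arcsin(-0.06513026) = -3.734332°

-3.7343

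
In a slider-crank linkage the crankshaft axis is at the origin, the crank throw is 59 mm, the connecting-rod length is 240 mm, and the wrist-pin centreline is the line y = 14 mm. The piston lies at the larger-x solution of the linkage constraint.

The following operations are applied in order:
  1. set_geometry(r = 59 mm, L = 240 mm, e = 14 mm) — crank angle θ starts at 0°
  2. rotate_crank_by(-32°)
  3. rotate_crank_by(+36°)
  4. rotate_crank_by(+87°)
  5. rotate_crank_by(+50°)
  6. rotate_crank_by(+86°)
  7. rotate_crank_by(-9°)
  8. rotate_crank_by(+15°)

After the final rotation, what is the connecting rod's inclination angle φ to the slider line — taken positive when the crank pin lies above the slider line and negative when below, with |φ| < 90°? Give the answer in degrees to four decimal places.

set_geometry: r = 59 mm, L = 240 mm, e = 14 mm; θ ← 0°
rotate_crank_by(-32°): θ ← 0° -32° = -32°
rotate_crank_by(+36°): θ ← -32° +36° = 4°
rotate_crank_by(+87°): θ ← 4° +87° = 91°
rotate_crank_by(+50°): θ ← 91° +50° = 141°
rotate_crank_by(+86°): θ ← 141° +86° = 227°
rotate_crank_by(-9°): θ ← 227° -9° = 218°
rotate_crank_by(+15°): θ ← 218° +15° = 233°
crank pin P = (r cos θ, r sin θ) = (-35.507086, -47.119495)
h = r sin θ − e = -47.119495 − 14 = -61.119495
sin φ = h / L = -61.119495 / 240 = -0.25466456
φ = arcsin(-0.25466456) = -14.753710°

-14.7537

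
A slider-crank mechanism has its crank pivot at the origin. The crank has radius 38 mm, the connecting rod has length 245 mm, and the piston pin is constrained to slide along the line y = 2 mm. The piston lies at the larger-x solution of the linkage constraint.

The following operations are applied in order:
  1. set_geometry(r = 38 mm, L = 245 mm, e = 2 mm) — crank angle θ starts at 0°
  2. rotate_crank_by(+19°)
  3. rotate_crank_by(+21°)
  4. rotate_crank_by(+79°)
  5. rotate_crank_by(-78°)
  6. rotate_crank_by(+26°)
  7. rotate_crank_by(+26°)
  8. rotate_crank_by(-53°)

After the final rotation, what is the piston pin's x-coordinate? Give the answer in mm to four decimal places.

273.0812

set_geometry: r = 38 mm, L = 245 mm, e = 2 mm; θ ← 0°
rotate_crank_by(+19°): θ ← 0° +19° = 19°
rotate_crank_by(+21°): θ ← 19° +21° = 40°
rotate_crank_by(+79°): θ ← 40° +79° = 119°
rotate_crank_by(-78°): θ ← 119° -78° = 41°
rotate_crank_by(+26°): θ ← 41° +26° = 67°
rotate_crank_by(+26°): θ ← 67° +26° = 93°
rotate_crank_by(-53°): θ ← 93° -53° = 40°
crank pin P = (r cos θ, r sin θ) = (29.109689, 24.425929)
h = r sin θ − e = 24.425929 − 2 = 22.425929
x = r cos θ + √(L² − h²) = 29.109689 + √(60025.0 − 502.9223) = 29.109689 + 243.971469 = 273.081158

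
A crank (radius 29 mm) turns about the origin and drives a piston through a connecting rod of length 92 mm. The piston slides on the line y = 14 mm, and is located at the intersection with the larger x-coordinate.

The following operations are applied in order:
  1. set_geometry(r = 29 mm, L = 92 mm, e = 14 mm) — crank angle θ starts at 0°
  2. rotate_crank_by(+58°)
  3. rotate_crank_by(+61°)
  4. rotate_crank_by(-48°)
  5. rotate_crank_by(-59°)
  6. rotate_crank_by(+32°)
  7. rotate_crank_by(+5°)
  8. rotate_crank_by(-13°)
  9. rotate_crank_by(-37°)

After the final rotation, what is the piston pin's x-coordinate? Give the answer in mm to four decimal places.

set_geometry: r = 29 mm, L = 92 mm, e = 14 mm; θ ← 0°
rotate_crank_by(+58°): θ ← 0° +58° = 58°
rotate_crank_by(+61°): θ ← 58° +61° = 119°
rotate_crank_by(-48°): θ ← 119° -48° = 71°
rotate_crank_by(-59°): θ ← 71° -59° = 12°
rotate_crank_by(+32°): θ ← 12° +32° = 44°
rotate_crank_by(+5°): θ ← 44° +5° = 49°
rotate_crank_by(-13°): θ ← 49° -13° = 36°
rotate_crank_by(-37°): θ ← 36° -37° = -1°
crank pin P = (r cos θ, r sin θ) = (28.995583, -0.506120)
h = r sin θ − e = -0.506120 − 14 = -14.506120
x = r cos θ + √(L² − h²) = 28.995583 + √(8464.0 − 210.4275) = 28.995583 + 90.849174 = 119.844758

119.8448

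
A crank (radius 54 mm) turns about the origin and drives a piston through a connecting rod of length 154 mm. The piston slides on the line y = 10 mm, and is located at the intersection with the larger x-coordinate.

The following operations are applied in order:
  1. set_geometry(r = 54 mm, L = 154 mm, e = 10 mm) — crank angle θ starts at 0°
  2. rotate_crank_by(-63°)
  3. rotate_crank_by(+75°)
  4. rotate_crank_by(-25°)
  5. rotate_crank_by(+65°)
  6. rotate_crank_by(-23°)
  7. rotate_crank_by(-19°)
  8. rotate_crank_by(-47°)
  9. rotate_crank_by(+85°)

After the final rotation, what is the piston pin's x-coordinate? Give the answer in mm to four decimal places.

187.1569

set_geometry: r = 54 mm, L = 154 mm, e = 10 mm; θ ← 0°
rotate_crank_by(-63°): θ ← 0° -63° = -63°
rotate_crank_by(+75°): θ ← -63° +75° = 12°
rotate_crank_by(-25°): θ ← 12° -25° = -13°
rotate_crank_by(+65°): θ ← -13° +65° = 52°
rotate_crank_by(-23°): θ ← 52° -23° = 29°
rotate_crank_by(-19°): θ ← 29° -19° = 10°
rotate_crank_by(-47°): θ ← 10° -47° = -37°
rotate_crank_by(+85°): θ ← -37° +85° = 48°
crank pin P = (r cos θ, r sin θ) = (36.133053, 40.129821)
h = r sin θ − e = 40.129821 − 10 = 30.129821
x = r cos θ + √(L² − h²) = 36.133053 + √(23716.0 − 907.8061) = 36.133053 + 151.023819 = 187.156872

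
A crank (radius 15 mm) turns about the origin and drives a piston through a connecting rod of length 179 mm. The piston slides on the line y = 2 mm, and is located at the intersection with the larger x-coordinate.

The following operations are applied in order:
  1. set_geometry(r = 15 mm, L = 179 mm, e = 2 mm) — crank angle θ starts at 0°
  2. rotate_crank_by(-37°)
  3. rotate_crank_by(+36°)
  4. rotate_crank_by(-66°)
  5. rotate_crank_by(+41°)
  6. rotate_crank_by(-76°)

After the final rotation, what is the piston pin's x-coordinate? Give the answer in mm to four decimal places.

175.1032

set_geometry: r = 15 mm, L = 179 mm, e = 2 mm; θ ← 0°
rotate_crank_by(-37°): θ ← 0° -37° = -37°
rotate_crank_by(+36°): θ ← -37° +36° = -1°
rotate_crank_by(-66°): θ ← -1° -66° = -67°
rotate_crank_by(+41°): θ ← -67° +41° = -26°
rotate_crank_by(-76°): θ ← -26° -76° = -102°
crank pin P = (r cos θ, r sin θ) = (-3.118675, -14.672214)
h = r sin θ − e = -14.672214 − 2 = -16.672214
x = r cos θ + √(L² − h²) = -3.118675 + √(32041.0 − 277.9627) = -3.118675 + 178.221877 = 175.103201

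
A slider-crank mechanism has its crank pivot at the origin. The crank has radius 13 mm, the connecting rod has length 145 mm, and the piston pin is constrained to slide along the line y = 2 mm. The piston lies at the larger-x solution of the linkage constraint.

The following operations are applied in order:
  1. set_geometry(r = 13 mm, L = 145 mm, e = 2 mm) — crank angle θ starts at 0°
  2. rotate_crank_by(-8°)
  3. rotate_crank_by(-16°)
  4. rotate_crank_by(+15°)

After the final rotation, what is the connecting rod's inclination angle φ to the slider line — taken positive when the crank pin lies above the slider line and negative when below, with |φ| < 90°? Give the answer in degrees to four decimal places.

set_geometry: r = 13 mm, L = 145 mm, e = 2 mm; θ ← 0°
rotate_crank_by(-8°): θ ← 0° -8° = -8°
rotate_crank_by(-16°): θ ← -8° -16° = -24°
rotate_crank_by(+15°): θ ← -24° +15° = -9°
crank pin P = (r cos θ, r sin θ) = (12.839948, -2.033648)
h = r sin θ − e = -2.033648 − 2 = -4.033648
sin φ = h / L = -4.033648 / 145 = -0.02781826
φ = arcsin(-0.02781826) = -1.594075°

-1.5941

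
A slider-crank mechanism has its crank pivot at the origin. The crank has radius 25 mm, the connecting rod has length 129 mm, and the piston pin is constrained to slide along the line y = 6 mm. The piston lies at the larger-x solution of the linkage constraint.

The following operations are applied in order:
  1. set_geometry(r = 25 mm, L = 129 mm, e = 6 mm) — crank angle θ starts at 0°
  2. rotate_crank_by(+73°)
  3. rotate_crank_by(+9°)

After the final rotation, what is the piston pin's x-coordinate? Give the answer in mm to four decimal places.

131.1084

set_geometry: r = 25 mm, L = 129 mm, e = 6 mm; θ ← 0°
rotate_crank_by(+73°): θ ← 0° +73° = 73°
rotate_crank_by(+9°): θ ← 73° +9° = 82°
crank pin P = (r cos θ, r sin θ) = (3.479328, 24.756702)
h = r sin θ − e = 24.756702 − 6 = 18.756702
x = r cos θ + √(L² − h²) = 3.479328 + √(16641.0 − 351.8139) = 3.479328 + 127.629096 = 131.108424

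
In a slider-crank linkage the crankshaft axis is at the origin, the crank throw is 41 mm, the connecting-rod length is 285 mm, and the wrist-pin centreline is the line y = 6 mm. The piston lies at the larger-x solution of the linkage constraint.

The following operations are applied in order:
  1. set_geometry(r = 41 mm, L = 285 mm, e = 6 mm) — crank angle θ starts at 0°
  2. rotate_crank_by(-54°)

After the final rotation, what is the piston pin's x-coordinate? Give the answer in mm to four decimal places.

set_geometry: r = 41 mm, L = 285 mm, e = 6 mm; θ ← 0°
rotate_crank_by(-54°): θ ← 0° -54° = -54°
crank pin P = (r cos θ, r sin θ) = (24.099195, -33.169697)
h = r sin θ − e = -33.169697 − 6 = -39.169697
x = r cos θ + √(L² − h²) = 24.099195 + √(81225.0 − 1534.2651) = 24.099195 + 282.295474 = 306.394670

306.3947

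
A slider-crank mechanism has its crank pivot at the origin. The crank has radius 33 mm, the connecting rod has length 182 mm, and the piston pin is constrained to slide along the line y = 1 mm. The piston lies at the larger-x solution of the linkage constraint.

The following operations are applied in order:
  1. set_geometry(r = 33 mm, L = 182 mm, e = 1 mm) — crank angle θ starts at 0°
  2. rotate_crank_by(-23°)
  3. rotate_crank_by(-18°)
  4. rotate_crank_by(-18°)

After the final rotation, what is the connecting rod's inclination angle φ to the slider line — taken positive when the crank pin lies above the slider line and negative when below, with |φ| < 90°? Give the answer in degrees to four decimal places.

set_geometry: r = 33 mm, L = 182 mm, e = 1 mm; θ ← 0°
rotate_crank_by(-23°): θ ← 0° -23° = -23°
rotate_crank_by(-18°): θ ← -23° -18° = -41°
rotate_crank_by(-18°): θ ← -41° -18° = -59°
crank pin P = (r cos θ, r sin θ) = (16.996256, -28.286521)
h = r sin θ − e = -28.286521 − 1 = -29.286521
sin φ = h / L = -29.286521 / 182 = -0.16091495
φ = arcsin(-0.16091495) = -9.260007°

-9.2600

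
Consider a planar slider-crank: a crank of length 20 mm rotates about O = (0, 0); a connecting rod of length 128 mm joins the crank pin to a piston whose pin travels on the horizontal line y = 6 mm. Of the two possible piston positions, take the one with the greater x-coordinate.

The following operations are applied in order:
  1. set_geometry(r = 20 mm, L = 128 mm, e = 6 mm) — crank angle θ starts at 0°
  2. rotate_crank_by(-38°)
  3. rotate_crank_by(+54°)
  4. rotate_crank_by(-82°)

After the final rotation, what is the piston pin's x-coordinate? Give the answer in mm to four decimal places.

133.8126

set_geometry: r = 20 mm, L = 128 mm, e = 6 mm; θ ← 0°
rotate_crank_by(-38°): θ ← 0° -38° = -38°
rotate_crank_by(+54°): θ ← -38° +54° = 16°
rotate_crank_by(-82°): θ ← 16° -82° = -66°
crank pin P = (r cos θ, r sin θ) = (8.134733, -18.270909)
h = r sin θ − e = -18.270909 − 6 = -24.270909
x = r cos θ + √(L² − h²) = 8.134733 + √(16384.0 − 589.0770) = 8.134733 + 125.677854 = 133.812587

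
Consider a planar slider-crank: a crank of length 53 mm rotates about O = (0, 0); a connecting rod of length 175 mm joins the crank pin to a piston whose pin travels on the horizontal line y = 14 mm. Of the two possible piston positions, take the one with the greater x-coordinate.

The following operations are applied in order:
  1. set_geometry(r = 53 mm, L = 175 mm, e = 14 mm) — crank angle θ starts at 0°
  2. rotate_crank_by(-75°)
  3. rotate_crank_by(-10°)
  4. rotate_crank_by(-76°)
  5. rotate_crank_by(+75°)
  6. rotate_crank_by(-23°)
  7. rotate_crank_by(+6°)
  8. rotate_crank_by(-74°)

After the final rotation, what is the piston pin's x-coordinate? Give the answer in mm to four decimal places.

set_geometry: r = 53 mm, L = 175 mm, e = 14 mm; θ ← 0°
rotate_crank_by(-75°): θ ← 0° -75° = -75°
rotate_crank_by(-10°): θ ← -75° -10° = -85°
rotate_crank_by(-76°): θ ← -85° -76° = -161°
rotate_crank_by(+75°): θ ← -161° +75° = -86°
rotate_crank_by(-23°): θ ← -86° -23° = -109°
rotate_crank_by(+6°): θ ← -109° +6° = -103°
rotate_crank_by(-74°): θ ← -103° -74° = -177°
crank pin P = (r cos θ, r sin θ) = (-52.927365, -2.773806)
h = r sin θ − e = -2.773806 − 14 = -16.773806
x = r cos θ + √(L² − h²) = -52.927365 + √(30625.0 − 281.3606) = -52.927365 + 174.194258 = 121.266892

121.2669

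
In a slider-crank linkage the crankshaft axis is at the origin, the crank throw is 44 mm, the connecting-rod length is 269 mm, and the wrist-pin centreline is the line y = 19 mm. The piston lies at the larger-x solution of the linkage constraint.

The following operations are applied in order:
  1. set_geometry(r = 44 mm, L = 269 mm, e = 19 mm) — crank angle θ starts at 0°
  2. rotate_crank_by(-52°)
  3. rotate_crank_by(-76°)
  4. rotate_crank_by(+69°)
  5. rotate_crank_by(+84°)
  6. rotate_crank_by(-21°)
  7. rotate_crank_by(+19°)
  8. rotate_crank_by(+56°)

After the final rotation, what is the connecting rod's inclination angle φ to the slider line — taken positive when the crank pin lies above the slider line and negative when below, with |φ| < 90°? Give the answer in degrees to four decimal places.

set_geometry: r = 44 mm, L = 269 mm, e = 19 mm; θ ← 0°
rotate_crank_by(-52°): θ ← 0° -52° = -52°
rotate_crank_by(-76°): θ ← -52° -76° = -128°
rotate_crank_by(+69°): θ ← -128° +69° = -59°
rotate_crank_by(+84°): θ ← -59° +84° = 25°
rotate_crank_by(-21°): θ ← 25° -21° = 4°
rotate_crank_by(+19°): θ ← 4° +19° = 23°
rotate_crank_by(+56°): θ ← 23° +56° = 79°
crank pin P = (r cos θ, r sin θ) = (8.395596, 43.191596)
h = r sin θ − e = 43.191596 − 19 = 24.191596
sin φ = h / L = 24.191596 / 269 = 0.08993158
φ = arcsin(0.08993158) = 5.159671°

5.1597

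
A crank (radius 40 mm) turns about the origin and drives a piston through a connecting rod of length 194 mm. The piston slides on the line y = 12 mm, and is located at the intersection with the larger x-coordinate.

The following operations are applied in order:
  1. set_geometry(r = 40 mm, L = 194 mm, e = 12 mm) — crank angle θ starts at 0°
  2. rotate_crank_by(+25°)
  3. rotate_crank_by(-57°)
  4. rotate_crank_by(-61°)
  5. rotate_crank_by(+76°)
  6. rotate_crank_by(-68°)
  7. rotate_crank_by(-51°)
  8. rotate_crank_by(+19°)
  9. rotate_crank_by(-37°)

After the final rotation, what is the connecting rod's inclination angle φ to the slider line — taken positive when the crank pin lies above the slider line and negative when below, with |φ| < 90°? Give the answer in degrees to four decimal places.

-8.7568

set_geometry: r = 40 mm, L = 194 mm, e = 12 mm; θ ← 0°
rotate_crank_by(+25°): θ ← 0° +25° = 25°
rotate_crank_by(-57°): θ ← 25° -57° = -32°
rotate_crank_by(-61°): θ ← -32° -61° = -93°
rotate_crank_by(+76°): θ ← -93° +76° = -17°
rotate_crank_by(-68°): θ ← -17° -68° = -85°
rotate_crank_by(-51°): θ ← -85° -51° = -136°
rotate_crank_by(+19°): θ ← -136° +19° = -117°
rotate_crank_by(-37°): θ ← -117° -37° = -154°
crank pin P = (r cos θ, r sin θ) = (-35.951762, -17.534846)
h = r sin θ − e = -17.534846 − 12 = -29.534846
sin φ = h / L = -29.534846 / 194 = -0.15224147
φ = arcsin(-0.15224147) = -8.756846°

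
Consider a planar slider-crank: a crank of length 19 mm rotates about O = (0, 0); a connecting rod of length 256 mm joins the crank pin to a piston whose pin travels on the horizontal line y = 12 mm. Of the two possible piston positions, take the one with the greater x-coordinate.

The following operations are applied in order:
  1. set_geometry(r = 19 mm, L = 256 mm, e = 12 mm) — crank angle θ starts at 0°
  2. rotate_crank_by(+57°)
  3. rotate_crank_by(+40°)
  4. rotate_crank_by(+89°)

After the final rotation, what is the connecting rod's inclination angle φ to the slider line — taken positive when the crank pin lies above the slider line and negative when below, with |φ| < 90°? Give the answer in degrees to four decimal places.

-3.1318

set_geometry: r = 19 mm, L = 256 mm, e = 12 mm; θ ← 0°
rotate_crank_by(+57°): θ ← 0° +57° = 57°
rotate_crank_by(+40°): θ ← 57° +40° = 97°
rotate_crank_by(+89°): θ ← 97° +89° = 186°
crank pin P = (r cos θ, r sin θ) = (-18.895916, -1.986041)
h = r sin θ − e = -1.986041 − 12 = -13.986041
sin φ = h / L = -13.986041 / 256 = -0.05463297
φ = arcsin(-0.05463297) = -3.131798°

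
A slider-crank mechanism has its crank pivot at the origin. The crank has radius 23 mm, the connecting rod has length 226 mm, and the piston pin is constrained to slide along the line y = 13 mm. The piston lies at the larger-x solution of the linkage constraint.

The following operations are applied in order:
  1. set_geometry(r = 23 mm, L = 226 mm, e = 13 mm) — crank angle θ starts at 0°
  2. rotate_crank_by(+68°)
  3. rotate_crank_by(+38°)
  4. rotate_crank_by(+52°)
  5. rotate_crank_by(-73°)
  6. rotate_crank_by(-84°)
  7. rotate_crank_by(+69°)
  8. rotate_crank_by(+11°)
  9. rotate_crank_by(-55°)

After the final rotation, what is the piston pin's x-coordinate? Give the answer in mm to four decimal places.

246.6534

set_geometry: r = 23 mm, L = 226 mm, e = 13 mm; θ ← 0°
rotate_crank_by(+68°): θ ← 0° +68° = 68°
rotate_crank_by(+38°): θ ← 68° +38° = 106°
rotate_crank_by(+52°): θ ← 106° +52° = 158°
rotate_crank_by(-73°): θ ← 158° -73° = 85°
rotate_crank_by(-84°): θ ← 85° -84° = 1°
rotate_crank_by(+69°): θ ← 1° +69° = 70°
rotate_crank_by(+11°): θ ← 70° +11° = 81°
rotate_crank_by(-55°): θ ← 81° -55° = 26°
crank pin P = (r cos θ, r sin θ) = (20.672263, 10.082536)
h = r sin θ − e = 10.082536 − 13 = -2.917464
x = r cos θ + √(L² − h²) = 20.672263 + √(51076.0 − 8.5116) = 20.672263 + 225.981168 = 246.653431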